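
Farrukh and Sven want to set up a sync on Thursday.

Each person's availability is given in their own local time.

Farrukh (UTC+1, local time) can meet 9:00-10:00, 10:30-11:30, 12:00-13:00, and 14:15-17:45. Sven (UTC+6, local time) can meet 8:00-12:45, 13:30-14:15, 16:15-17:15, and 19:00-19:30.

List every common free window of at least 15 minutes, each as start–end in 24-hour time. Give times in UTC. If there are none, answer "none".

08:00–08:15, 10:15–10:30, 11:00–11:15, 13:15–13:30

Farrukh → UTC: 08:00–09:00, 09:30–10:30, 11:00–12:00, 13:15–16:45.
Sven → UTC: 02:00–06:45, 07:30–08:15, 10:15–11:15, 13:00–13:30.
Farrukh ∩ Sven: 08:00–08:15, 10:15–10:30, 11:00–11:15, 13:15–13:30.
Windows ≥ 15 min: 08:00–08:15, 10:15–10:30, 11:00–11:15, 13:15–13:30.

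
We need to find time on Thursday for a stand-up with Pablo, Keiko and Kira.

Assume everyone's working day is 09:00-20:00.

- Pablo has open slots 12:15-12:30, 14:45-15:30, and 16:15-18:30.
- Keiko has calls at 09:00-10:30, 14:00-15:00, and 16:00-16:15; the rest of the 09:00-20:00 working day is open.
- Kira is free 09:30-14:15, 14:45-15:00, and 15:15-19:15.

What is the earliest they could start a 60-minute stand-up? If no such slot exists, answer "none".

Keiko free within 09:00–20:00: 10:30–14:00, 15:00–16:00, 16:15–20:00.
Pablo ∩ Keiko: 12:15–12:30, 15:00–15:30, 16:15–18:30.
Pablo ∩ Keiko ∩ Kira: 12:15–12:30, 15:15–15:30, 16:15–18:30.
Windows ≥ 60 min: 16:15–18:30.
Earliest such window starts at 16:15.

16:15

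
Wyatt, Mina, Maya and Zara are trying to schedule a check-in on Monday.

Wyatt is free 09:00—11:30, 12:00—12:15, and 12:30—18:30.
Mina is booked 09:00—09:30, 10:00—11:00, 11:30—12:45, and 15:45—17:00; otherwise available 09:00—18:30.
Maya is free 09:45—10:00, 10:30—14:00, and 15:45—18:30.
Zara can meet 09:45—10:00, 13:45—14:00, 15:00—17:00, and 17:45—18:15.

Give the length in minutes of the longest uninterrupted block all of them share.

30 minutes

Mina free within 09:00–18:30: 09:30–10:00, 11:00–11:30, 12:45–15:45, 17:00–18:30.
Wyatt ∩ Mina: 09:30–10:00, 11:00–11:30, 12:45–15:45, 17:00–18:30.
Wyatt ∩ Mina ∩ Maya: 09:45–10:00, 11:00–11:30, 12:45–14:00, 17:00–18:30.
Wyatt ∩ Mina ∩ Maya ∩ Zara: 09:45–10:00, 13:45–14:00, 17:45–18:15.
Common window lengths: 15, 15, 30 min; longest is 30.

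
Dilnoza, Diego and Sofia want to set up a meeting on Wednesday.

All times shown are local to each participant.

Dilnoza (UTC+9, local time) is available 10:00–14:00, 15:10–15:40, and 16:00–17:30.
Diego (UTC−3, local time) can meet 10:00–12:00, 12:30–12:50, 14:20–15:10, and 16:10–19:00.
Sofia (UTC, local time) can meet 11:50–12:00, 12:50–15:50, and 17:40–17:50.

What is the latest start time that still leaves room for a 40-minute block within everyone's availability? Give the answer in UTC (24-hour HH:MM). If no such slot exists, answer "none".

none

Dilnoza → UTC: 01:00–05:00, 06:10–06:40, 07:00–08:30.
Diego → UTC: 13:00–15:00, 15:30–15:50, 17:20–18:10, 19:10–22:00.
Sofia → UTC: 11:50–12:00, 12:50–15:50, 17:40–17:50.
Dilnoza ∩ Diego: (none).
Dilnoza ∩ Diego ∩ Sofia: (none).
Windows ≥ 40 min: (none).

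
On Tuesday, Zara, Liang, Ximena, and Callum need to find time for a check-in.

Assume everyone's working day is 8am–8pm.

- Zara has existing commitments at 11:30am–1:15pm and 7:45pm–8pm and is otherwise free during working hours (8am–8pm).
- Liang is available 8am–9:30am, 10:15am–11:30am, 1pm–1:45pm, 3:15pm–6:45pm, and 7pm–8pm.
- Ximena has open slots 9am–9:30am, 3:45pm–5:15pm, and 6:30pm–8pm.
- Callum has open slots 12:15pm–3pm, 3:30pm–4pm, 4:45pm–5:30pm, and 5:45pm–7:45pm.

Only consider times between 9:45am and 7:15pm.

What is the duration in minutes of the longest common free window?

Zara free within 08:00–20:00: 08:00–11:30, 13:15–19:45.
Zara ∩ Liang: 08:00–09:30, 10:15–11:30, 13:15–13:45, 15:15–18:45, 19:00–19:45.
Zara ∩ Liang ∩ Ximena: 09:00–09:30, 15:45–17:15, 18:30–18:45, 19:00–19:45.
Zara ∩ Liang ∩ Ximena ∩ Callum: 15:45–16:00, 16:45–17:15, 18:30–18:45, 19:00–19:45.
Restricted to 09:45–19:15: 15:45–16:00, 16:45–17:15, 18:30–18:45, 19:00–19:15.
Common window lengths: 15, 30, 15, 15 min; longest is 30.

30 minutes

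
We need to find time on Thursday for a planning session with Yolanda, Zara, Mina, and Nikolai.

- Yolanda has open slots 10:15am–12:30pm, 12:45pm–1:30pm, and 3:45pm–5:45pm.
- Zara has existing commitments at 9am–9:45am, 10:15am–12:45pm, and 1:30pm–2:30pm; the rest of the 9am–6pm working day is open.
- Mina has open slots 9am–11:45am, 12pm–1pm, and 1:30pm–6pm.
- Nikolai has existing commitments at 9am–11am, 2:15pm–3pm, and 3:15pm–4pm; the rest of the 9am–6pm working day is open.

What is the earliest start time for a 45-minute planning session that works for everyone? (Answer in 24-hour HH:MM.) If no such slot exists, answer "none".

Zara free within 09:00–18:00: 09:45–10:15, 12:45–13:30, 14:30–18:00.
Nikolai free within 09:00–18:00: 11:00–14:15, 15:00–15:15, 16:00–18:00.
Yolanda ∩ Zara: 12:45–13:30, 15:45–17:45.
Yolanda ∩ Zara ∩ Mina: 12:45–13:00, 15:45–17:45.
Yolanda ∩ Zara ∩ Mina ∩ Nikolai: 12:45–13:00, 16:00–17:45.
Windows ≥ 45 min: 16:00–17:45.
Earliest such window starts at 16:00.

16:00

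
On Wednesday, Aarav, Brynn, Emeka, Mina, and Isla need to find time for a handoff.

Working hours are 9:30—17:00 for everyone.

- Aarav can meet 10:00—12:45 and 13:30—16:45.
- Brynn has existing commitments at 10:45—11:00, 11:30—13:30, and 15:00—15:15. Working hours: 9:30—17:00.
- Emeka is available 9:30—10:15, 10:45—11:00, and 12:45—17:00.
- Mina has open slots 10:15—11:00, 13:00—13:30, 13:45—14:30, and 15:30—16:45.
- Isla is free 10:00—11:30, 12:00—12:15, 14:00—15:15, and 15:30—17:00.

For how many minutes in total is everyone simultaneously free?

Brynn free within 09:30–17:00: 09:30–10:45, 11:00–11:30, 13:30–15:00, 15:15–17:00.
Aarav ∩ Brynn: 10:00–10:45, 11:00–11:30, 13:30–15:00, 15:15–16:45.
Aarav ∩ Brynn ∩ Emeka: 10:00–10:15, 13:30–15:00, 15:15–16:45.
Aarav ∩ Brynn ∩ Emeka ∩ Mina: 13:45–14:30, 15:30–16:45.
Aarav ∩ Brynn ∩ Emeka ∩ Mina ∩ Isla: 14:00–14:30, 15:30–16:45.
Total common minutes: 30 + 75 = 105.

105 minutes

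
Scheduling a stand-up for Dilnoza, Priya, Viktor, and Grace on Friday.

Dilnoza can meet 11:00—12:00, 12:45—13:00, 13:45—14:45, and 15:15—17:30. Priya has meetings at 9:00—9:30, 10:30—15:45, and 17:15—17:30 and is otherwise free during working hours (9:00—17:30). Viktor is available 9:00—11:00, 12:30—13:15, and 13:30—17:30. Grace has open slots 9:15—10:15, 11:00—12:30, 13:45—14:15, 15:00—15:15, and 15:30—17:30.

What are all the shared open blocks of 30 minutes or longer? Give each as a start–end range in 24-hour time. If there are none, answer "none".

15:45–17:15

Priya free within 09:00–17:30: 09:30–10:30, 15:45–17:15.
Dilnoza ∩ Priya: 15:45–17:15.
Dilnoza ∩ Priya ∩ Viktor: 15:45–17:15.
Dilnoza ∩ Priya ∩ Viktor ∩ Grace: 15:45–17:15.
Windows ≥ 30 min: 15:45–17:15.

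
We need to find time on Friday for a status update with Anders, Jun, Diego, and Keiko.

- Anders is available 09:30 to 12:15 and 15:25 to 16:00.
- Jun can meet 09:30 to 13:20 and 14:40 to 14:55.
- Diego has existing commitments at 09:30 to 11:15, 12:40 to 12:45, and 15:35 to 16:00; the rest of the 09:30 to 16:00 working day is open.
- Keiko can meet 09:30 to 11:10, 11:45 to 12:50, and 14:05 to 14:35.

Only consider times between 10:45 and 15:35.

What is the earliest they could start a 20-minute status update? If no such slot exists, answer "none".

11:45

Diego free within 09:30–16:00: 11:15–12:40, 12:45–15:35.
Anders ∩ Jun: 09:30–12:15.
Anders ∩ Jun ∩ Diego: 11:15–12:15.
Anders ∩ Jun ∩ Diego ∩ Keiko: 11:45–12:15.
Restricted to 10:45–15:35: 11:45–12:15.
Windows ≥ 20 min: 11:45–12:15.
Earliest such window starts at 11:45.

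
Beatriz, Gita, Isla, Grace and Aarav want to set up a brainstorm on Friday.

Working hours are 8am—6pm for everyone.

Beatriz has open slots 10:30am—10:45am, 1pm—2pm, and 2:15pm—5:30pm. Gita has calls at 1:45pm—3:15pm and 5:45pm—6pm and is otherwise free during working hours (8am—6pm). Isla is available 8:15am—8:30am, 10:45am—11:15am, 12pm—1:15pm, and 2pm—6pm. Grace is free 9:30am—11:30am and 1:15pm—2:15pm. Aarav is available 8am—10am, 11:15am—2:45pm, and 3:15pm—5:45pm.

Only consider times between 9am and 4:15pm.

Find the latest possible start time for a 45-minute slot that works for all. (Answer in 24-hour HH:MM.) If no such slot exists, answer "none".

none

Gita free within 08:00–18:00: 08:00–13:45, 15:15–17:45.
Beatriz ∩ Gita: 10:30–10:45, 13:00–13:45, 15:15–17:30.
Beatriz ∩ Gita ∩ Isla: 13:00–13:15, 15:15–17:30.
Beatriz ∩ Gita ∩ Isla ∩ Grace: (none).
Beatriz ∩ Gita ∩ Isla ∩ Grace ∩ Aarav: (none).
Restricted to 09:00–16:15: (none).
Windows ≥ 45 min: (none).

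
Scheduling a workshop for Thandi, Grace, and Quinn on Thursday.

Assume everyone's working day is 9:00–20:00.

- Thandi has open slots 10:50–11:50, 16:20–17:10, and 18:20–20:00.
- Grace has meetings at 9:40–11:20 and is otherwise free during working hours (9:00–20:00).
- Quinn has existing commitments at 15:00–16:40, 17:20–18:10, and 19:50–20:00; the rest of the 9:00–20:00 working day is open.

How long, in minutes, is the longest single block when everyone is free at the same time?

90 minutes

Grace free within 09:00–20:00: 09:00–09:40, 11:20–20:00.
Quinn free within 09:00–20:00: 09:00–15:00, 16:40–17:20, 18:10–19:50.
Thandi ∩ Grace: 11:20–11:50, 16:20–17:10, 18:20–20:00.
Thandi ∩ Grace ∩ Quinn: 11:20–11:50, 16:40–17:10, 18:20–19:50.
Common window lengths: 30, 30, 90 min; longest is 90.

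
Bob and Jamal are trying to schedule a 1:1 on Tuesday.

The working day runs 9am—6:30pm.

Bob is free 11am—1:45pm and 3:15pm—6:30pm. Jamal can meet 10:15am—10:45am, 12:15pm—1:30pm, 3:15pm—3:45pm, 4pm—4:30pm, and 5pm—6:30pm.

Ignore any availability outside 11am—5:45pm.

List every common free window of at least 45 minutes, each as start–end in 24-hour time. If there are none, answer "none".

Bob ∩ Jamal: 12:15–13:30, 15:15–15:45, 16:00–16:30, 17:00–18:30.
Restricted to 11:00–17:45: 12:15–13:30, 15:15–15:45, 16:00–16:30, 17:00–17:45.
Windows ≥ 45 min: 12:15–13:30, 17:00–17:45.

12:15–13:30, 17:00–17:45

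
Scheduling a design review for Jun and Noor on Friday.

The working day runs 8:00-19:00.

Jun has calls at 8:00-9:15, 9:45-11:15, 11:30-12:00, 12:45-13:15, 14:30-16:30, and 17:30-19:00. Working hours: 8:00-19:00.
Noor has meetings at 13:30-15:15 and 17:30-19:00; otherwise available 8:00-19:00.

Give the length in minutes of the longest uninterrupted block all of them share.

60 minutes

Jun free within 08:00–19:00: 09:15–09:45, 11:15–11:30, 12:00–12:45, 13:15–14:30, 16:30–17:30.
Noor free within 08:00–19:00: 08:00–13:30, 15:15–17:30.
Jun ∩ Noor: 09:15–09:45, 11:15–11:30, 12:00–12:45, 13:15–13:30, 16:30–17:30.
Common window lengths: 30, 15, 45, 15, 60 min; longest is 60.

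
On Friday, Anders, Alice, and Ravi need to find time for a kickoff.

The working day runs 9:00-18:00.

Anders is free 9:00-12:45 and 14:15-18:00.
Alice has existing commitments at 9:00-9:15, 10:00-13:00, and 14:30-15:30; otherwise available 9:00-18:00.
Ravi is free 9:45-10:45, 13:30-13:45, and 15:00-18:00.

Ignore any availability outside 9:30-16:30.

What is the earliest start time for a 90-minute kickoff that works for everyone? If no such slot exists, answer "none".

Alice free within 09:00–18:00: 09:15–10:00, 13:00–14:30, 15:30–18:00.
Anders ∩ Alice: 09:15–10:00, 14:15–14:30, 15:30–18:00.
Anders ∩ Alice ∩ Ravi: 09:45–10:00, 15:30–18:00.
Restricted to 09:30–16:30: 09:45–10:00, 15:30–16:30.
Windows ≥ 90 min: (none).

none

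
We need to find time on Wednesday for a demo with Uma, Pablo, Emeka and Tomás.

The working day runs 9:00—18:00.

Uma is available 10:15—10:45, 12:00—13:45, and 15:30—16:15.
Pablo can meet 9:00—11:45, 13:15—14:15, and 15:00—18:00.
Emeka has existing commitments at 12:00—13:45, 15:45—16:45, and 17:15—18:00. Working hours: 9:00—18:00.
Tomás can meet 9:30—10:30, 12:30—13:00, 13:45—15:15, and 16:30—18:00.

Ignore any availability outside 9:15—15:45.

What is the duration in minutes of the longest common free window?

15 minutes

Emeka free within 09:00–18:00: 09:00–12:00, 13:45–15:45, 16:45–17:15.
Uma ∩ Pablo: 10:15–10:45, 13:15–13:45, 15:30–16:15.
Uma ∩ Pablo ∩ Emeka: 10:15–10:45, 15:30–15:45.
Uma ∩ Pablo ∩ Emeka ∩ Tomás: 10:15–10:30.
Restricted to 09:15–15:45: 10:15–10:30.
Single common window of 15 minutes.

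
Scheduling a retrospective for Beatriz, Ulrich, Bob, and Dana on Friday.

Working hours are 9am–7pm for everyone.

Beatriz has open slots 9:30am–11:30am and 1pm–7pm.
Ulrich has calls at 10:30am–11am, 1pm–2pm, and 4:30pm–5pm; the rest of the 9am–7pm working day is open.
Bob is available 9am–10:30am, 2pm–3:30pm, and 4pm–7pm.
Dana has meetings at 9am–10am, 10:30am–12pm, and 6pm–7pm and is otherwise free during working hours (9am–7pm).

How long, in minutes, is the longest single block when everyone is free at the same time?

90 minutes

Ulrich free within 09:00–19:00: 09:00–10:30, 11:00–13:00, 14:00–16:30, 17:00–19:00.
Dana free within 09:00–19:00: 10:00–10:30, 12:00–18:00.
Beatriz ∩ Ulrich: 09:30–10:30, 11:00–11:30, 14:00–16:30, 17:00–19:00.
Beatriz ∩ Ulrich ∩ Bob: 09:30–10:30, 14:00–15:30, 16:00–16:30, 17:00–19:00.
Beatriz ∩ Ulrich ∩ Bob ∩ Dana: 10:00–10:30, 14:00–15:30, 16:00–16:30, 17:00–18:00.
Common window lengths: 30, 90, 30, 60 min; longest is 90.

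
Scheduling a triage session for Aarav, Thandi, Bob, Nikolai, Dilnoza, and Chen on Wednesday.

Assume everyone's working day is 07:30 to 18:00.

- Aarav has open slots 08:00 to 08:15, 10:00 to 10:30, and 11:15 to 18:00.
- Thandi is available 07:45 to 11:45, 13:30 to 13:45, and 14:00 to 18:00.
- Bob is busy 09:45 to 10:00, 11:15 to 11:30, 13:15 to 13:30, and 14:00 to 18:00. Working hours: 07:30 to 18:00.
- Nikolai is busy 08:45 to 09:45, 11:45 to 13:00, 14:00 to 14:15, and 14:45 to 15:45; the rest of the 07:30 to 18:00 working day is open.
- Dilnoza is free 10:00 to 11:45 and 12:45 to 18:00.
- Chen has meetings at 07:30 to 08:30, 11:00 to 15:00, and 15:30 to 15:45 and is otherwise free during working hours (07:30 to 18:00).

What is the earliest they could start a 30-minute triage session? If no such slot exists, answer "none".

Bob free within 07:30–18:00: 07:30–09:45, 10:00–11:15, 11:30–13:15, 13:30–14:00.
Nikolai free within 07:30–18:00: 07:30–08:45, 09:45–11:45, 13:00–14:00, 14:15–14:45, 15:45–18:00.
Chen free within 07:30–18:00: 08:30–11:00, 15:00–15:30, 15:45–18:00.
Aarav ∩ Thandi: 08:00–08:15, 10:00–10:30, 11:15–11:45, 13:30–13:45, 14:00–18:00.
Aarav ∩ Thandi ∩ Bob: 08:00–08:15, 10:00–10:30, 11:30–11:45, 13:30–13:45.
Aarav ∩ Thandi ∩ Bob ∩ Nikolai: 08:00–08:15, 10:00–10:30, 11:30–11:45, 13:30–13:45.
Aarav ∩ Thandi ∩ Bob ∩ Nikolai ∩ Dilnoza: 10:00–10:30, 11:30–11:45, 13:30–13:45.
Aarav ∩ Thandi ∩ Bob ∩ Nikolai ∩ Dilnoza ∩ Chen: 10:00–10:30.
Windows ≥ 30 min: 10:00–10:30.
Earliest such window starts at 10:00.

10:00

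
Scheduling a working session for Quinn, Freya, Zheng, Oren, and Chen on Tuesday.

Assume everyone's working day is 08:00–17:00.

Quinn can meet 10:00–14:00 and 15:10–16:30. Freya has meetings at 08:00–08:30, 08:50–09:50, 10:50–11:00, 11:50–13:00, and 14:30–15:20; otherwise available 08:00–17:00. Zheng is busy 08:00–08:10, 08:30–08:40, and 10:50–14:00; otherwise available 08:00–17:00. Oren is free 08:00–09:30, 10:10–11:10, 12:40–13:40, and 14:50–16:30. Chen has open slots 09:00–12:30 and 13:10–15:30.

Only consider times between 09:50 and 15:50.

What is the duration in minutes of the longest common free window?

40 minutes

Freya free within 08:00–17:00: 08:30–08:50, 09:50–10:50, 11:00–11:50, 13:00–14:30, 15:20–17:00.
Zheng free within 08:00–17:00: 08:10–08:30, 08:40–10:50, 14:00–17:00.
Quinn ∩ Freya: 10:00–10:50, 11:00–11:50, 13:00–14:00, 15:20–16:30.
Quinn ∩ Freya ∩ Zheng: 10:00–10:50, 15:20–16:30.
Quinn ∩ Freya ∩ Zheng ∩ Oren: 10:10–10:50, 15:20–16:30.
Quinn ∩ Freya ∩ Zheng ∩ Oren ∩ Chen: 10:10–10:50, 15:20–15:30.
Restricted to 09:50–15:50: 10:10–10:50, 15:20–15:30.
Common window lengths: 40, 10 min; longest is 40.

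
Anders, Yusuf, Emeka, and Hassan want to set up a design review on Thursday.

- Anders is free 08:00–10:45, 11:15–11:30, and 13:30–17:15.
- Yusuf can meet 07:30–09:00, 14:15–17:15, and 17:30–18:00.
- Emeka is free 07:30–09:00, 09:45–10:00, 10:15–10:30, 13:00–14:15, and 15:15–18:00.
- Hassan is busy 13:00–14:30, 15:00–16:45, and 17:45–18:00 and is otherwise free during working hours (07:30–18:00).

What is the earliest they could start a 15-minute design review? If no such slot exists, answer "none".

08:00

Hassan free within 07:30–18:00: 07:30–13:00, 14:30–15:00, 16:45–17:45.
Anders ∩ Yusuf: 08:00–09:00, 14:15–17:15.
Anders ∩ Yusuf ∩ Emeka: 08:00–09:00, 15:15–17:15.
Anders ∩ Yusuf ∩ Emeka ∩ Hassan: 08:00–09:00, 16:45–17:15.
Windows ≥ 15 min: 08:00–09:00, 16:45–17:15.
Earliest such window starts at 08:00.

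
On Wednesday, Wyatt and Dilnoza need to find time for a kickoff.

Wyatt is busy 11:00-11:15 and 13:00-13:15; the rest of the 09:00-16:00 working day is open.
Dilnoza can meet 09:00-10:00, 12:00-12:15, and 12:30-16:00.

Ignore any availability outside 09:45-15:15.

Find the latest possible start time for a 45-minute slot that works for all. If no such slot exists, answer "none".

Wyatt free within 09:00–16:00: 09:00–11:00, 11:15–13:00, 13:15–16:00.
Wyatt ∩ Dilnoza: 09:00–10:00, 12:00–12:15, 12:30–13:00, 13:15–16:00.
Restricted to 09:45–15:15: 09:45–10:00, 12:00–12:15, 12:30–13:00, 13:15–15:15.
Windows ≥ 45 min: 13:15–15:15.
Latest start in the last window 13:15–15:15 is 15:15 − 45 min = 14:30.

14:30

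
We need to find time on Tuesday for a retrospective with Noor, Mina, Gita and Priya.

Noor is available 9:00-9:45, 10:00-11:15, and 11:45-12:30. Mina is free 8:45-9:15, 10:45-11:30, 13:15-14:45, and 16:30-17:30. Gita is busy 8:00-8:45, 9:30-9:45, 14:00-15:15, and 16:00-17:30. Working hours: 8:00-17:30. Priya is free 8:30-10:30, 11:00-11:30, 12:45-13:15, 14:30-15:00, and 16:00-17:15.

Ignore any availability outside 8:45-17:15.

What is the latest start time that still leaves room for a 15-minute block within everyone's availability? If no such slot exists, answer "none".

11:00

Gita free within 08:00–17:30: 08:45–09:30, 09:45–14:00, 15:15–16:00.
Noor ∩ Mina: 09:00–09:15, 10:45–11:15.
Noor ∩ Mina ∩ Gita: 09:00–09:15, 10:45–11:15.
Noor ∩ Mina ∩ Gita ∩ Priya: 09:00–09:15, 11:00–11:15.
Restricted to 08:45–17:15: 09:00–09:15, 11:00–11:15.
Windows ≥ 15 min: 09:00–09:15, 11:00–11:15.
Latest start in the last window 11:00–11:15 is 11:15 − 15 min = 11:00.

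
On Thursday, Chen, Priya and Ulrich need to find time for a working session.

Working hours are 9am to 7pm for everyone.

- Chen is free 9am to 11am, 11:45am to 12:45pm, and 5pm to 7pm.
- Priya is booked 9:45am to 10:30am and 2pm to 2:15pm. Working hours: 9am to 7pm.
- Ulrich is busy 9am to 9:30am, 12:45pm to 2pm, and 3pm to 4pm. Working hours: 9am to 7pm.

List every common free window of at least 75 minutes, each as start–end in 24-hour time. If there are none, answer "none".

Priya free within 09:00–19:00: 09:00–09:45, 10:30–14:00, 14:15–19:00.
Ulrich free within 09:00–19:00: 09:30–12:45, 14:00–15:00, 16:00–19:00.
Chen ∩ Priya: 09:00–09:45, 10:30–11:00, 11:45–12:45, 17:00–19:00.
Chen ∩ Priya ∩ Ulrich: 09:30–09:45, 10:30–11:00, 11:45–12:45, 17:00–19:00.
Windows ≥ 75 min: 17:00–19:00.

17:00–19:00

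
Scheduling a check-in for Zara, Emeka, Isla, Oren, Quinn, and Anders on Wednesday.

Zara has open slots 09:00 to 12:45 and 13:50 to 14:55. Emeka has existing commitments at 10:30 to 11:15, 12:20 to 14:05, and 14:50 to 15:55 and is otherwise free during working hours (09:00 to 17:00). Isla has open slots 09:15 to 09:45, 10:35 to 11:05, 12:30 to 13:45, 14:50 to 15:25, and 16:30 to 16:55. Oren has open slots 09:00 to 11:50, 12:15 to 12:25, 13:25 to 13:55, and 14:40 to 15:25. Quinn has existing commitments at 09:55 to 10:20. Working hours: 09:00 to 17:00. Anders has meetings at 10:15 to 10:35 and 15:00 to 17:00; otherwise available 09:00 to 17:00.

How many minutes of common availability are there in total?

30 minutes

Emeka free within 09:00–17:00: 09:00–10:30, 11:15–12:20, 14:05–14:50, 15:55–17:00.
Quinn free within 09:00–17:00: 09:00–09:55, 10:20–17:00.
Anders free within 09:00–17:00: 09:00–10:15, 10:35–15:00.
Zara ∩ Emeka: 09:00–10:30, 11:15–12:20, 14:05–14:50.
Zara ∩ Emeka ∩ Isla: 09:15–09:45.
Zara ∩ Emeka ∩ Isla ∩ Oren: 09:15–09:45.
Zara ∩ Emeka ∩ Isla ∩ Oren ∩ Quinn: 09:15–09:45.
Zara ∩ Emeka ∩ Isla ∩ Oren ∩ Quinn ∩ Anders: 09:15–09:45.
Total common minutes: 30.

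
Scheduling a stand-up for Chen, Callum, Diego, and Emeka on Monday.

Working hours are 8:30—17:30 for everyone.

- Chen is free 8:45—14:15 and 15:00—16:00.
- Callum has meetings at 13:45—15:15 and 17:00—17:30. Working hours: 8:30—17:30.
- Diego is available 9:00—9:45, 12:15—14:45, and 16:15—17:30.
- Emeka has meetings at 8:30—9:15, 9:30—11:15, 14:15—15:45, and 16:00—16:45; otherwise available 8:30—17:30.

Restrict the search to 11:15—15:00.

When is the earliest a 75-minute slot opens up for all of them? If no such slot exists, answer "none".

Callum free within 08:30–17:30: 08:30–13:45, 15:15–17:00.
Emeka free within 08:30–17:30: 09:15–09:30, 11:15–14:15, 15:45–16:00, 16:45–17:30.
Chen ∩ Callum: 08:45–13:45, 15:15–16:00.
Chen ∩ Callum ∩ Diego: 09:00–09:45, 12:15–13:45.
Chen ∩ Callum ∩ Diego ∩ Emeka: 09:15–09:30, 12:15–13:45.
Restricted to 11:15–15:00: 12:15–13:45.
Windows ≥ 75 min: 12:15–13:45.
Earliest such window starts at 12:15.

12:15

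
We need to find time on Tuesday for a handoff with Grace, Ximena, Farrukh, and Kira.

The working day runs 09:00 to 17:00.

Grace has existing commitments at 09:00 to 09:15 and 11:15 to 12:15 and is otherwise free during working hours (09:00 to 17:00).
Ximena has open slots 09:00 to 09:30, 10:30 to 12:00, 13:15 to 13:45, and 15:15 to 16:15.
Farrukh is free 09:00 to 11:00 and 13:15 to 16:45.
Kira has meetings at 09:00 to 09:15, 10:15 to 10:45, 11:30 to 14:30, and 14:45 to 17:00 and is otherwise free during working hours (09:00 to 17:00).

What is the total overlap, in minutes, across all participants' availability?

30 minutes

Grace free within 09:00–17:00: 09:15–11:15, 12:15–17:00.
Kira free within 09:00–17:00: 09:15–10:15, 10:45–11:30, 14:30–14:45.
Grace ∩ Ximena: 09:15–09:30, 10:30–11:15, 13:15–13:45, 15:15–16:15.
Grace ∩ Ximena ∩ Farrukh: 09:15–09:30, 10:30–11:00, 13:15–13:45, 15:15–16:15.
Grace ∩ Ximena ∩ Farrukh ∩ Kira: 09:15–09:30, 10:45–11:00.
Total common minutes: 15 + 15 = 30.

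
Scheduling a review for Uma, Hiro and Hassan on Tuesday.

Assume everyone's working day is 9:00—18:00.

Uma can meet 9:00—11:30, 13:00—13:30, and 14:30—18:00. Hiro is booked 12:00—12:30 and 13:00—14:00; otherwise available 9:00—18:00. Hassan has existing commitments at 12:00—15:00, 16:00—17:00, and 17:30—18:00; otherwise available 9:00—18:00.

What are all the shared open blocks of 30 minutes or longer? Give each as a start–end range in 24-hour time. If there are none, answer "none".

09:00–11:30, 15:00–16:00, 17:00–17:30

Hiro free within 09:00–18:00: 09:00–12:00, 12:30–13:00, 14:00–18:00.
Hassan free within 09:00–18:00: 09:00–12:00, 15:00–16:00, 17:00–17:30.
Uma ∩ Hiro: 09:00–11:30, 14:30–18:00.
Uma ∩ Hiro ∩ Hassan: 09:00–11:30, 15:00–16:00, 17:00–17:30.
Windows ≥ 30 min: 09:00–11:30, 15:00–16:00, 17:00–17:30.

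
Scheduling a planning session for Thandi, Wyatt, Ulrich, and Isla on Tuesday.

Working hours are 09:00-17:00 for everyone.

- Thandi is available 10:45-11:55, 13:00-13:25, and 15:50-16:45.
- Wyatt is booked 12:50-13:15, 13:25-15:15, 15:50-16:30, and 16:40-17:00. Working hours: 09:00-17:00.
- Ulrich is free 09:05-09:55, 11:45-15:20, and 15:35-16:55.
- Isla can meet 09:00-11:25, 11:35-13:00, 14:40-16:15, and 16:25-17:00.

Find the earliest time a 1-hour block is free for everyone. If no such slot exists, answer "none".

Wyatt free within 09:00–17:00: 09:00–12:50, 13:15–13:25, 15:15–15:50, 16:30–16:40.
Thandi ∩ Wyatt: 10:45–11:55, 13:15–13:25, 16:30–16:40.
Thandi ∩ Wyatt ∩ Ulrich: 11:45–11:55, 13:15–13:25, 16:30–16:40.
Thandi ∩ Wyatt ∩ Ulrich ∩ Isla: 11:45–11:55, 16:30–16:40.
Windows ≥ 60 min: (none).

none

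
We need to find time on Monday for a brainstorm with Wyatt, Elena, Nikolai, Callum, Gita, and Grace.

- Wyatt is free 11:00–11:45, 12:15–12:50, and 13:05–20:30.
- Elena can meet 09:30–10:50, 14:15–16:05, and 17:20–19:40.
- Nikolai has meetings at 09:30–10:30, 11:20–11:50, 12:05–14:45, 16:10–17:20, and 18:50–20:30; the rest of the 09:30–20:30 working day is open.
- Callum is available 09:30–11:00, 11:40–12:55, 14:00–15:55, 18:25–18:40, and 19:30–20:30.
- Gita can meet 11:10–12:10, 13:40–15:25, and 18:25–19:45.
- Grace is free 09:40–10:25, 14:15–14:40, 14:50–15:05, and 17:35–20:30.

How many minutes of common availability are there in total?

Nikolai free within 09:30–20:30: 10:30–11:20, 11:50–12:05, 14:45–16:10, 17:20–18:50.
Wyatt ∩ Elena: 14:15–16:05, 17:20–19:40.
Wyatt ∩ Elena ∩ Nikolai: 14:45–16:05, 17:20–18:50.
Wyatt ∩ Elena ∩ Nikolai ∩ Callum: 14:45–15:55, 18:25–18:40.
Wyatt ∩ Elena ∩ Nikolai ∩ Callum ∩ Gita: 14:45–15:25, 18:25–18:40.
Wyatt ∩ Elena ∩ Nikolai ∩ Callum ∩ Gita ∩ Grace: 14:50–15:05, 18:25–18:40.
Total common minutes: 15 + 15 = 30.

30 minutes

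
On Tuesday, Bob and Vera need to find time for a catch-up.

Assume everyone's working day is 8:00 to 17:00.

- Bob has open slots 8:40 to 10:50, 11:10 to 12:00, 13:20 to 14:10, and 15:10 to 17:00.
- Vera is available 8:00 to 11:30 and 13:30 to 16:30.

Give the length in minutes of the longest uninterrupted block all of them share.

Bob ∩ Vera: 08:40–10:50, 11:10–11:30, 13:30–14:10, 15:10–16:30.
Common window lengths: 130, 20, 40, 80 min; longest is 130.

130 minutes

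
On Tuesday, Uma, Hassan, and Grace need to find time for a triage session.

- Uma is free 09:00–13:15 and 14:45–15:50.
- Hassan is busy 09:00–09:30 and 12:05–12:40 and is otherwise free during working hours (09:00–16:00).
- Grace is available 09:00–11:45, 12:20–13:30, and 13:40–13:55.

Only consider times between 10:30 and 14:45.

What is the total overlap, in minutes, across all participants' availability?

Hassan free within 09:00–16:00: 09:30–12:05, 12:40–16:00.
Uma ∩ Hassan: 09:30–12:05, 12:40–13:15, 14:45–15:50.
Uma ∩ Hassan ∩ Grace: 09:30–11:45, 12:40–13:15.
Restricted to 10:30–14:45: 10:30–11:45, 12:40–13:15.
Total common minutes: 75 + 35 = 110.

110 minutes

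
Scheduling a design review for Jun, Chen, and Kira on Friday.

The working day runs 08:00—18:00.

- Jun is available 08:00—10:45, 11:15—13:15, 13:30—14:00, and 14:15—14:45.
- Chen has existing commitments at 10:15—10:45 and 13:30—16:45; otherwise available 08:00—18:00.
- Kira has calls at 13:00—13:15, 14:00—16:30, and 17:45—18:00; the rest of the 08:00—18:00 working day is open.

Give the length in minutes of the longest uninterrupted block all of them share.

Chen free within 08:00–18:00: 08:00–10:15, 10:45–13:30, 16:45–18:00.
Kira free within 08:00–18:00: 08:00–13:00, 13:15–14:00, 16:30–17:45.
Jun ∩ Chen: 08:00–10:15, 11:15–13:15.
Jun ∩ Chen ∩ Kira: 08:00–10:15, 11:15–13:00.
Common window lengths: 135, 105 min; longest is 135.

135 minutes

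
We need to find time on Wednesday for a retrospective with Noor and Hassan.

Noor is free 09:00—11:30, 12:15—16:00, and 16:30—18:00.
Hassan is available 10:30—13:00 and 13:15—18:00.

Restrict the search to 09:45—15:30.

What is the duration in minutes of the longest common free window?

135 minutes

Noor ∩ Hassan: 10:30–11:30, 12:15–13:00, 13:15–16:00, 16:30–18:00.
Restricted to 09:45–15:30: 10:30–11:30, 12:15–13:00, 13:15–15:30.
Common window lengths: 60, 45, 135 min; longest is 135.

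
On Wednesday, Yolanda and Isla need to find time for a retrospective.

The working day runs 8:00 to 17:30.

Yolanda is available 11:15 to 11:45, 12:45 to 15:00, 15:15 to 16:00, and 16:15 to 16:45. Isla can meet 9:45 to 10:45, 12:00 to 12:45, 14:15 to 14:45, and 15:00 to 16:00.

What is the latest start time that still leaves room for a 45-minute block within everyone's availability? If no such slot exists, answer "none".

15:15

Yolanda ∩ Isla: 14:15–14:45, 15:15–16:00.
Windows ≥ 45 min: 15:15–16:00.
Latest start in the last window 15:15–16:00 is 16:00 − 45 min = 15:15.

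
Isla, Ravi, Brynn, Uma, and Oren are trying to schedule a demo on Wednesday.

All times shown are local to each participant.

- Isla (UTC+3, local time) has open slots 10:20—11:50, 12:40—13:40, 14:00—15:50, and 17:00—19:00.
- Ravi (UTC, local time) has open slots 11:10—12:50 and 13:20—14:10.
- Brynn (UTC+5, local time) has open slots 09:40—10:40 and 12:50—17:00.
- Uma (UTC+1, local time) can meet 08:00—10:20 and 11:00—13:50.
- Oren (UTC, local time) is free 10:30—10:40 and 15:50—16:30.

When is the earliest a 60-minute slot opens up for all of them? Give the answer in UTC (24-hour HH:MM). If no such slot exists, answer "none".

none

Isla → UTC: 07:20–08:50, 09:40–10:40, 11:00–12:50, 14:00–16:00.
Ravi → UTC: 11:10–12:50, 13:20–14:10.
Brynn → UTC: 04:40–05:40, 07:50–12:00.
Uma → UTC: 07:00–09:20, 10:00–12:50.
Oren → UTC: 10:30–10:40, 15:50–16:30.
Isla ∩ Ravi: 11:10–12:50, 14:00–14:10.
Isla ∩ Ravi ∩ Brynn: 11:10–12:00.
Isla ∩ Ravi ∩ Brynn ∩ Uma: 11:10–12:00.
Isla ∩ Ravi ∩ Brynn ∩ Uma ∩ Oren: (none).
Windows ≥ 60 min: (none).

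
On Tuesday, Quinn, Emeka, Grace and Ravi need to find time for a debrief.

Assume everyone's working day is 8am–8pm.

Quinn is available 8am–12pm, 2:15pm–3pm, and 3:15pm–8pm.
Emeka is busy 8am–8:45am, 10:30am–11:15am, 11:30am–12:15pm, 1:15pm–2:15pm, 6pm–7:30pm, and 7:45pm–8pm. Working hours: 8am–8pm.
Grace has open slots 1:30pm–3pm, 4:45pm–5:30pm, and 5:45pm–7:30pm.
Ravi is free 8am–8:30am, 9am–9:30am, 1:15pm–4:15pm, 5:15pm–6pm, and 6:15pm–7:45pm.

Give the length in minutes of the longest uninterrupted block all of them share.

45 minutes

Emeka free within 08:00–20:00: 08:45–10:30, 11:15–11:30, 12:15–13:15, 14:15–18:00, 19:30–19:45.
Quinn ∩ Emeka: 08:45–10:30, 11:15–11:30, 14:15–15:00, 15:15–18:00, 19:30–19:45.
Quinn ∩ Emeka ∩ Grace: 14:15–15:00, 16:45–17:30, 17:45–18:00.
Quinn ∩ Emeka ∩ Grace ∩ Ravi: 14:15–15:00, 17:15–17:30, 17:45–18:00.
Common window lengths: 45, 15, 15 min; longest is 45.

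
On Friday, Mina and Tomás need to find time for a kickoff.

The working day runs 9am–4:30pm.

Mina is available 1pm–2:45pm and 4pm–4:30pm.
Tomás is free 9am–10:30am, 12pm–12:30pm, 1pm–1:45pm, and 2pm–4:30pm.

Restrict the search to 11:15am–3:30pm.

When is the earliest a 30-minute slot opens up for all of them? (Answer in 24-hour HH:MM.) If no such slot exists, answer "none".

Mina ∩ Tomás: 13:00–13:45, 14:00–14:45, 16:00–16:30.
Restricted to 11:15–15:30: 13:00–13:45, 14:00–14:45.
Windows ≥ 30 min: 13:00–13:45, 14:00–14:45.
Earliest such window starts at 13:00.

13:00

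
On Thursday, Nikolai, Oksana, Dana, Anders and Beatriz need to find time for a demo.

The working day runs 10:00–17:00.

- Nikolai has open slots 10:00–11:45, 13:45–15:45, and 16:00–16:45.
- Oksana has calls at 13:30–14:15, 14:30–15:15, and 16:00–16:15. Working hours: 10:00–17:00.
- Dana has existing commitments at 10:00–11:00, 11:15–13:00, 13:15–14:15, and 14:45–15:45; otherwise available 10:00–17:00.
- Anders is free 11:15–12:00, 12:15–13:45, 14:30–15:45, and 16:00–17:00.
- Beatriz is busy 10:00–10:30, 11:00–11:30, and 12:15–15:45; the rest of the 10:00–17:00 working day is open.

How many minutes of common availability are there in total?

Oksana free within 10:00–17:00: 10:00–13:30, 14:15–14:30, 15:15–16:00, 16:15–17:00.
Dana free within 10:00–17:00: 11:00–11:15, 13:00–13:15, 14:15–14:45, 15:45–17:00.
Beatriz free within 10:00–17:00: 10:30–11:00, 11:30–12:15, 15:45–17:00.
Nikolai ∩ Oksana: 10:00–11:45, 14:15–14:30, 15:15–15:45, 16:15–16:45.
Nikolai ∩ Oksana ∩ Dana: 11:00–11:15, 14:15–14:30, 16:15–16:45.
Nikolai ∩ Oksana ∩ Dana ∩ Anders: 16:15–16:45.
Nikolai ∩ Oksana ∩ Dana ∩ Anders ∩ Beatriz: 16:15–16:45.
Total common minutes: 30.

30 minutes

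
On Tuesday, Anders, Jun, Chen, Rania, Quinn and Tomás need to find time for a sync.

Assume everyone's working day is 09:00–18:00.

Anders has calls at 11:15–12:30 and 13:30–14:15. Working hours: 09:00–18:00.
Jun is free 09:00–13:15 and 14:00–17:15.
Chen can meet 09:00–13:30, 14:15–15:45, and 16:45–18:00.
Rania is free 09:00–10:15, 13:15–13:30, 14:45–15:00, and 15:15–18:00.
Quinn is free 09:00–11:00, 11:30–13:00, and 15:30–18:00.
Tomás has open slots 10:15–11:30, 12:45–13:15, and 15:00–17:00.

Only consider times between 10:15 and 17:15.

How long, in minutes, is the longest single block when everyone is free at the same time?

15 minutes

Anders free within 09:00–18:00: 09:00–11:15, 12:30–13:30, 14:15–18:00.
Anders ∩ Jun: 09:00–11:15, 12:30–13:15, 14:15–17:15.
Anders ∩ Jun ∩ Chen: 09:00–11:15, 12:30–13:15, 14:15–15:45, 16:45–17:15.
Anders ∩ Jun ∩ Chen ∩ Rania: 09:00–10:15, 14:45–15:00, 15:15–15:45, 16:45–17:15.
Anders ∩ Jun ∩ Chen ∩ Rania ∩ Quinn: 09:00–10:15, 15:30–15:45, 16:45–17:15.
Anders ∩ Jun ∩ Chen ∩ Rania ∩ Quinn ∩ Tomás: 15:30–15:45, 16:45–17:00.
Restricted to 10:15–17:15: 15:30–15:45, 16:45–17:00.
Common window lengths: 15, 15 min; longest is 15.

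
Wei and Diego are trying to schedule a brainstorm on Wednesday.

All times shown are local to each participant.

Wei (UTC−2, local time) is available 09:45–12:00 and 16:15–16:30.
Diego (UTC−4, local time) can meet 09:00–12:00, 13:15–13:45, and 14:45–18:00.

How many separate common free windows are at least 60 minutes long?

1

Wei → UTC: 11:45–14:00, 18:15–18:30.
Diego → UTC: 13:00–16:00, 17:15–17:45, 18:45–22:00.
Wei ∩ Diego: 13:00–14:00.
Windows ≥ 60 min: 13:00–14:00.
That's 1 window.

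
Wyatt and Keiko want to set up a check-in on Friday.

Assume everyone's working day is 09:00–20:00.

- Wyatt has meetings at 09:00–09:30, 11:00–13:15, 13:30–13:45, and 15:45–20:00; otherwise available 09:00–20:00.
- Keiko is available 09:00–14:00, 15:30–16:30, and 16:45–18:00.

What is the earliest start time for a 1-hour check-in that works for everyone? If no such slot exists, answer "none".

Wyatt free within 09:00–20:00: 09:30–11:00, 13:15–13:30, 13:45–15:45.
Wyatt ∩ Keiko: 09:30–11:00, 13:15–13:30, 13:45–14:00, 15:30–15:45.
Windows ≥ 60 min: 09:30–11:00.
Earliest such window starts at 09:30.

09:30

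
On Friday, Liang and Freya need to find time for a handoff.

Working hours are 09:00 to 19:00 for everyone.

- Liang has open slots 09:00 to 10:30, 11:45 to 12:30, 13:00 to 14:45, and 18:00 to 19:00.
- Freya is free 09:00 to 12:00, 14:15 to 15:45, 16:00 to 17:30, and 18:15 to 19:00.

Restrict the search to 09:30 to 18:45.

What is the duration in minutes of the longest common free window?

60 minutes

Liang ∩ Freya: 09:00–10:30, 11:45–12:00, 14:15–14:45, 18:15–19:00.
Restricted to 09:30–18:45: 09:30–10:30, 11:45–12:00, 14:15–14:45, 18:15–18:45.
Common window lengths: 60, 15, 30, 30 min; longest is 60.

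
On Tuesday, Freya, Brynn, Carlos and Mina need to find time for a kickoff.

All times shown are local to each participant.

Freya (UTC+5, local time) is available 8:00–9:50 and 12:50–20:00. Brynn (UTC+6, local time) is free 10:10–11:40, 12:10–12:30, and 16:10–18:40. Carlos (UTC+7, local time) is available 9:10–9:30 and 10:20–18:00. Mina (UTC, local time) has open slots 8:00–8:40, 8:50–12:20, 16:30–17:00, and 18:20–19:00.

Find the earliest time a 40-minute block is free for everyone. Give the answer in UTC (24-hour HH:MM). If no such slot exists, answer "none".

10:10

Freya → UTC: 03:00–04:50, 07:50–15:00.
Brynn → UTC: 04:10–05:40, 06:10–06:30, 10:10–12:40.
Carlos → UTC: 02:10–02:30, 03:20–11:00.
Mina → UTC: 08:00–08:40, 08:50–12:20, 16:30–17:00, 18:20–19:00.
Freya ∩ Brynn: 04:10–04:50, 10:10–12:40.
Freya ∩ Brynn ∩ Carlos: 04:10–04:50, 10:10–11:00.
Freya ∩ Brynn ∩ Carlos ∩ Mina: 10:10–11:00.
Windows ≥ 40 min: 10:10–11:00.
Earliest such window starts at 10:10.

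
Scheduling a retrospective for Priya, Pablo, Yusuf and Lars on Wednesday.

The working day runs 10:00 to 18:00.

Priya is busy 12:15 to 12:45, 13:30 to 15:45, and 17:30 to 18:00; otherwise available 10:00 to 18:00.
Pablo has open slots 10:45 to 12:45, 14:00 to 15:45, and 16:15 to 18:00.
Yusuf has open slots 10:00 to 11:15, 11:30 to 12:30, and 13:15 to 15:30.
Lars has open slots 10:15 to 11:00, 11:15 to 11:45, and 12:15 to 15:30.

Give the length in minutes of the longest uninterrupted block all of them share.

15 minutes

Priya free within 10:00–18:00: 10:00–12:15, 12:45–13:30, 15:45–17:30.
Priya ∩ Pablo: 10:45–12:15, 16:15–17:30.
Priya ∩ Pablo ∩ Yusuf: 10:45–11:15, 11:30–12:15.
Priya ∩ Pablo ∩ Yusuf ∩ Lars: 10:45–11:00, 11:30–11:45.
Common window lengths: 15, 15 min; longest is 15.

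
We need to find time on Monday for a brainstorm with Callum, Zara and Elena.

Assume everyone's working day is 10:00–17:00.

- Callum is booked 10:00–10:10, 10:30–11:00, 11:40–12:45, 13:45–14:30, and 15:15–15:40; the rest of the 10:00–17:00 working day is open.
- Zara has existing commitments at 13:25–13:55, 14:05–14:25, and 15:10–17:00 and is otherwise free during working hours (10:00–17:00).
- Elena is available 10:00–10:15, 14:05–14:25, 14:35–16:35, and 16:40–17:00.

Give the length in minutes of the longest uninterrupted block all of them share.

Callum free within 10:00–17:00: 10:10–10:30, 11:00–11:40, 12:45–13:45, 14:30–15:15, 15:40–17:00.
Zara free within 10:00–17:00: 10:00–13:25, 13:55–14:05, 14:25–15:10.
Callum ∩ Zara: 10:10–10:30, 11:00–11:40, 12:45–13:25, 14:30–15:10.
Callum ∩ Zara ∩ Elena: 10:10–10:15, 14:35–15:10.
Common window lengths: 5, 35 min; longest is 35.

35 minutes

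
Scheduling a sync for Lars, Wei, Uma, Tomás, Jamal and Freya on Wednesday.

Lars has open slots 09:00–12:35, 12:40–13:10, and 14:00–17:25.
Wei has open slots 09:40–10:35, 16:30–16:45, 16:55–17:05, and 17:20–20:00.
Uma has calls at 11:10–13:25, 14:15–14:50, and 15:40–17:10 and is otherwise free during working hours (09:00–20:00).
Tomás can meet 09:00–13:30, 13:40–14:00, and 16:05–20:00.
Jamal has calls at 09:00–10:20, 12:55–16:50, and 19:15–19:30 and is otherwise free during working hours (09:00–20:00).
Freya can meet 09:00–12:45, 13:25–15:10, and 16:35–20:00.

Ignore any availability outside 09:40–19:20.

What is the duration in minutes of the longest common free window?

15 minutes

Uma free within 09:00–20:00: 09:00–11:10, 13:25–14:15, 14:50–15:40, 17:10–20:00.
Jamal free within 09:00–20:00: 10:20–12:55, 16:50–19:15, 19:30–20:00.
Lars ∩ Wei: 09:40–10:35, 16:30–16:45, 16:55–17:05, 17:20–17:25.
Lars ∩ Wei ∩ Uma: 09:40–10:35, 17:20–17:25.
Lars ∩ Wei ∩ Uma ∩ Tomás: 09:40–10:35, 17:20–17:25.
Lars ∩ Wei ∩ Uma ∩ Tomás ∩ Jamal: 10:20–10:35, 17:20–17:25.
Lars ∩ Wei ∩ Uma ∩ Tomás ∩ Jamal ∩ Freya: 10:20–10:35, 17:20–17:25.
Restricted to 09:40–19:20: 10:20–10:35, 17:20–17:25.
Common window lengths: 15, 5 min; longest is 15.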